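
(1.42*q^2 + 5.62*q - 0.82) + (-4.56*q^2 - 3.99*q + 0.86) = -3.14*q^2 + 1.63*q + 0.04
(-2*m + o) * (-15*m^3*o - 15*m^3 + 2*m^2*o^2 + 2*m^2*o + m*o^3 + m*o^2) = 30*m^4*o + 30*m^4 - 19*m^3*o^2 - 19*m^3*o + m*o^4 + m*o^3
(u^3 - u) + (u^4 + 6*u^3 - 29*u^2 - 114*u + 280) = u^4 + 7*u^3 - 29*u^2 - 115*u + 280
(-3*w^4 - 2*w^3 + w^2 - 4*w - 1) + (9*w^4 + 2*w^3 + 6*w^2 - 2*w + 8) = 6*w^4 + 7*w^2 - 6*w + 7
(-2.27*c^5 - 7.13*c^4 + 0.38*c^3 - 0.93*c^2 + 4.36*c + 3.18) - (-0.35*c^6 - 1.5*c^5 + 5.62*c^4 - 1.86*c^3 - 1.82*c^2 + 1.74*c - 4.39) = 0.35*c^6 - 0.77*c^5 - 12.75*c^4 + 2.24*c^3 + 0.89*c^2 + 2.62*c + 7.57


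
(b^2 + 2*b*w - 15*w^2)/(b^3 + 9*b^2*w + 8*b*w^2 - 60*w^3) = (-b + 3*w)/(-b^2 - 4*b*w + 12*w^2)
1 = 1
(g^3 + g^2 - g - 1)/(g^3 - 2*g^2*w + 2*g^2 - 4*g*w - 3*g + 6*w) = (-g^2 - 2*g - 1)/(-g^2 + 2*g*w - 3*g + 6*w)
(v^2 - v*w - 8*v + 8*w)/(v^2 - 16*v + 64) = (v - w)/(v - 8)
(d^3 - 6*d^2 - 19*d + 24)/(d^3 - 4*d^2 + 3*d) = (d^2 - 5*d - 24)/(d*(d - 3))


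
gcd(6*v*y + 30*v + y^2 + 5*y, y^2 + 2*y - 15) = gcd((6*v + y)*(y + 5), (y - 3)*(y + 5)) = y + 5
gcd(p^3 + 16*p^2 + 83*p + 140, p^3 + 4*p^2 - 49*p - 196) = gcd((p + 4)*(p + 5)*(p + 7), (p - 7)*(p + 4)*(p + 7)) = p^2 + 11*p + 28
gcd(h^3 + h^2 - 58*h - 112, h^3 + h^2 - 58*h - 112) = h^3 + h^2 - 58*h - 112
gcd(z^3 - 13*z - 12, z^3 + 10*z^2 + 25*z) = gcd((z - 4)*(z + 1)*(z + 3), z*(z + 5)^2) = 1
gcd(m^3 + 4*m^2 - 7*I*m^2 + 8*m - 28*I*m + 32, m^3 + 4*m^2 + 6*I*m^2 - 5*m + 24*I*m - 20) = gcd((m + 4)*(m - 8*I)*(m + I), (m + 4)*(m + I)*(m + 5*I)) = m^2 + m*(4 + I) + 4*I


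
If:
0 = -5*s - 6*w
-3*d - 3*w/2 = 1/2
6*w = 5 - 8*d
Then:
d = -7/4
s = -19/5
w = 19/6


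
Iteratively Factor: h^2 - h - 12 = (h - 4)*(h + 3)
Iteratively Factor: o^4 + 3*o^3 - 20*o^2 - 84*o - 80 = (o - 5)*(o^3 + 8*o^2 + 20*o + 16) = (o - 5)*(o + 2)*(o^2 + 6*o + 8) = (o - 5)*(o + 2)*(o + 4)*(o + 2)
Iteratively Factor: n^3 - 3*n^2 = (n - 3)*(n^2) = n*(n - 3)*(n)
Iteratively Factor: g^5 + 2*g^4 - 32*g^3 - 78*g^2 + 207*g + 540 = (g + 3)*(g^4 - g^3 - 29*g^2 + 9*g + 180) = (g - 5)*(g + 3)*(g^3 + 4*g^2 - 9*g - 36) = (g - 5)*(g + 3)^2*(g^2 + g - 12) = (g - 5)*(g - 3)*(g + 3)^2*(g + 4)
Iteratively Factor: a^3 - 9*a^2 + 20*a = (a)*(a^2 - 9*a + 20) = a*(a - 5)*(a - 4)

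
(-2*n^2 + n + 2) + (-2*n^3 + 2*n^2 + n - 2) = -2*n^3 + 2*n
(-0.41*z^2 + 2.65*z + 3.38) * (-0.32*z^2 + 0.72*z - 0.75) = 0.1312*z^4 - 1.1432*z^3 + 1.1339*z^2 + 0.4461*z - 2.535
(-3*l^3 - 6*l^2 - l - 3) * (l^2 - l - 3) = -3*l^5 - 3*l^4 + 14*l^3 + 16*l^2 + 6*l + 9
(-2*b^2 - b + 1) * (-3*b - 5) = 6*b^3 + 13*b^2 + 2*b - 5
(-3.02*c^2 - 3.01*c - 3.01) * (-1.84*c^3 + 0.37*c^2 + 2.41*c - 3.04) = 5.5568*c^5 + 4.421*c^4 - 2.8535*c^3 + 0.812999999999999*c^2 + 1.8963*c + 9.1504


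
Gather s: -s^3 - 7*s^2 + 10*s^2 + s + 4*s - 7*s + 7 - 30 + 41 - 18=-s^3 + 3*s^2 - 2*s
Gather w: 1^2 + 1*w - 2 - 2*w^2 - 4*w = -2*w^2 - 3*w - 1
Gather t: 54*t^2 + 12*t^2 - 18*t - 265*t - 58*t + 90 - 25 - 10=66*t^2 - 341*t + 55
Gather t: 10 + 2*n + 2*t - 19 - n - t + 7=n + t - 2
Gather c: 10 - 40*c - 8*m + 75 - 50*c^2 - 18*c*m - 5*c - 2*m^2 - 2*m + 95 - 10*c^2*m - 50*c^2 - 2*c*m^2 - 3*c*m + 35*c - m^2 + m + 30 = c^2*(-10*m - 100) + c*(-2*m^2 - 21*m - 10) - 3*m^2 - 9*m + 210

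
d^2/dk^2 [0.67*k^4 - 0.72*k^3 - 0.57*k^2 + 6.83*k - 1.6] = 8.04*k^2 - 4.32*k - 1.14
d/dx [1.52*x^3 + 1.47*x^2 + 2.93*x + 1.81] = 4.56*x^2 + 2.94*x + 2.93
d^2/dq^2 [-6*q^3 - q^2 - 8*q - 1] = -36*q - 2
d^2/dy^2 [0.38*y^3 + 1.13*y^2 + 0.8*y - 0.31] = 2.28*y + 2.26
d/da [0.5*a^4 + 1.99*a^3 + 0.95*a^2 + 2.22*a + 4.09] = 2.0*a^3 + 5.97*a^2 + 1.9*a + 2.22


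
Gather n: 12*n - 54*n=-42*n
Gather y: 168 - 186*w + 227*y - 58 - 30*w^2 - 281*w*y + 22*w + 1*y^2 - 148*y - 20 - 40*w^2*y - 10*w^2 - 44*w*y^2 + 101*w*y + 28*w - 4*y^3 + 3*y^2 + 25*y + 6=-40*w^2 - 136*w - 4*y^3 + y^2*(4 - 44*w) + y*(-40*w^2 - 180*w + 104) + 96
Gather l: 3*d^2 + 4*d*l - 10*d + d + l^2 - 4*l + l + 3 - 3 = 3*d^2 - 9*d + l^2 + l*(4*d - 3)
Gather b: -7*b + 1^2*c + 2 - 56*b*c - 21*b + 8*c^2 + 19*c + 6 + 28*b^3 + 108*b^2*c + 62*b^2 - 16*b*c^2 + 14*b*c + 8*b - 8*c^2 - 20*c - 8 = 28*b^3 + b^2*(108*c + 62) + b*(-16*c^2 - 42*c - 20)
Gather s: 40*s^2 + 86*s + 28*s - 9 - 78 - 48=40*s^2 + 114*s - 135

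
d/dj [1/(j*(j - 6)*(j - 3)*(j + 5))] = 2*(-2*j^3 + 6*j^2 + 27*j - 45)/(j^2*(j^6 - 8*j^5 - 38*j^4 + 396*j^3 + 9*j^2 - 4860*j + 8100))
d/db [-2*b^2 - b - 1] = -4*b - 1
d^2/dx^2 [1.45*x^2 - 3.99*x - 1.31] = 2.90000000000000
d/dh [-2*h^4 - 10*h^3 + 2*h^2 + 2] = 2*h*(-4*h^2 - 15*h + 2)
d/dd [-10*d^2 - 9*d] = -20*d - 9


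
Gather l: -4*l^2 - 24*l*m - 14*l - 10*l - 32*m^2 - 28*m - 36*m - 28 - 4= -4*l^2 + l*(-24*m - 24) - 32*m^2 - 64*m - 32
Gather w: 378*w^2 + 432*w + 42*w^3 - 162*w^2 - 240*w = 42*w^3 + 216*w^2 + 192*w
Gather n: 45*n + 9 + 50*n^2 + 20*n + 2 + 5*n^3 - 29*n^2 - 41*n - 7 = 5*n^3 + 21*n^2 + 24*n + 4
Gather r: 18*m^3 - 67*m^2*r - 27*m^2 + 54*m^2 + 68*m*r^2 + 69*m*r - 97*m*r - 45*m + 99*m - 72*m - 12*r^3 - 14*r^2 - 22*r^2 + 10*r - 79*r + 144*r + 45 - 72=18*m^3 + 27*m^2 - 18*m - 12*r^3 + r^2*(68*m - 36) + r*(-67*m^2 - 28*m + 75) - 27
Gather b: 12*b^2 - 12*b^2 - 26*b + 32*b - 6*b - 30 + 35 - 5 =0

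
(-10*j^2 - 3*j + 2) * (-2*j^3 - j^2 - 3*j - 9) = 20*j^5 + 16*j^4 + 29*j^3 + 97*j^2 + 21*j - 18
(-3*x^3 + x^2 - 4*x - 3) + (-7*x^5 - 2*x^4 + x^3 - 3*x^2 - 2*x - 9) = -7*x^5 - 2*x^4 - 2*x^3 - 2*x^2 - 6*x - 12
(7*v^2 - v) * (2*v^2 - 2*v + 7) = 14*v^4 - 16*v^3 + 51*v^2 - 7*v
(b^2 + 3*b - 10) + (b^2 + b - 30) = 2*b^2 + 4*b - 40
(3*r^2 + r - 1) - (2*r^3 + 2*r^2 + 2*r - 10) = -2*r^3 + r^2 - r + 9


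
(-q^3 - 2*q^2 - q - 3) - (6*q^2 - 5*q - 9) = -q^3 - 8*q^2 + 4*q + 6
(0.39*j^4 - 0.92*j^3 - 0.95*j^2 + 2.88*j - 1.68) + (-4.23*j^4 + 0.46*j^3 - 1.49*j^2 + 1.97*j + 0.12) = -3.84*j^4 - 0.46*j^3 - 2.44*j^2 + 4.85*j - 1.56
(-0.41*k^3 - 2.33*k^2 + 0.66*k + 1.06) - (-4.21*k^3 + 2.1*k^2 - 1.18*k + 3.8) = 3.8*k^3 - 4.43*k^2 + 1.84*k - 2.74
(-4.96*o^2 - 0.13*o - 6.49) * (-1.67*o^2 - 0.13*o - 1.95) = 8.2832*o^4 + 0.8619*o^3 + 20.5272*o^2 + 1.0972*o + 12.6555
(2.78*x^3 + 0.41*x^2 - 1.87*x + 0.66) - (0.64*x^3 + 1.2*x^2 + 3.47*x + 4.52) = 2.14*x^3 - 0.79*x^2 - 5.34*x - 3.86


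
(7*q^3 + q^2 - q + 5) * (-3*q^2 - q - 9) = -21*q^5 - 10*q^4 - 61*q^3 - 23*q^2 + 4*q - 45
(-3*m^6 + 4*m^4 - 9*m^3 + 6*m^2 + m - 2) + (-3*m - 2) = -3*m^6 + 4*m^4 - 9*m^3 + 6*m^2 - 2*m - 4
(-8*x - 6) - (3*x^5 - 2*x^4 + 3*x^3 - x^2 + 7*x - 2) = -3*x^5 + 2*x^4 - 3*x^3 + x^2 - 15*x - 4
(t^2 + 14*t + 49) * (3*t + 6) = 3*t^3 + 48*t^2 + 231*t + 294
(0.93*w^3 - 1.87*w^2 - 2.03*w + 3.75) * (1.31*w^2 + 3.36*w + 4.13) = 1.2183*w^5 + 0.6751*w^4 - 5.1016*w^3 - 9.6314*w^2 + 4.2161*w + 15.4875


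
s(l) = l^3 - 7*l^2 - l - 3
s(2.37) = -31.38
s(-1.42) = -18.56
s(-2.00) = -37.00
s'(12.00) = 263.00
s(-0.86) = -7.95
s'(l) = 3*l^2 - 14*l - 1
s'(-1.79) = 33.67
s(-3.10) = -96.96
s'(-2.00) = 39.00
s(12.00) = 705.00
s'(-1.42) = 24.93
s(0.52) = -5.27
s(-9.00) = -1290.00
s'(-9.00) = 368.00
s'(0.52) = -7.47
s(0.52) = -5.27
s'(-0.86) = 13.26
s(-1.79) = -29.37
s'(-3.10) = 71.23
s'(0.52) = -7.47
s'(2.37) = -17.33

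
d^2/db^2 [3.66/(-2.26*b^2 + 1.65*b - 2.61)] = (37.387632*b^2 - 27.29628*b - 3.66*(4.52*b - 1.65)*(9.04*b - 3.3) + 43.177752)/(2.26*b^2 - 1.65*b + 2.61)^3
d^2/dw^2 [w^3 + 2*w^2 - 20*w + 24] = 6*w + 4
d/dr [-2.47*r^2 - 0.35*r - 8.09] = -4.94*r - 0.35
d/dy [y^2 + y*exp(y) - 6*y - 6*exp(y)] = y*exp(y) + 2*y - 5*exp(y) - 6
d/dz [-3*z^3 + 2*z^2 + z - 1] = -9*z^2 + 4*z + 1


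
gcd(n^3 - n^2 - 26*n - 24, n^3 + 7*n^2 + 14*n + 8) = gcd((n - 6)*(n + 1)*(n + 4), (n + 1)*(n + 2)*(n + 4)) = n^2 + 5*n + 4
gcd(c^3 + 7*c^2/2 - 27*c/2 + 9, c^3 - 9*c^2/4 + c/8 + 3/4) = 1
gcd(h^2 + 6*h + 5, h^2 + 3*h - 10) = h + 5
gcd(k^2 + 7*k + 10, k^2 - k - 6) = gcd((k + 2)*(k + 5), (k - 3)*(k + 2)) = k + 2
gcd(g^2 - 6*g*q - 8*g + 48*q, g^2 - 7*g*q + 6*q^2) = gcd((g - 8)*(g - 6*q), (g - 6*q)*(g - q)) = -g + 6*q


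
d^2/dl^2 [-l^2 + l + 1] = -2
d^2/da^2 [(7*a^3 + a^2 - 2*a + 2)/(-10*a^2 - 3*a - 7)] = 2*(657*a^3 - 831*a^2 - 1629*a + 31)/(1000*a^6 + 900*a^5 + 2370*a^4 + 1287*a^3 + 1659*a^2 + 441*a + 343)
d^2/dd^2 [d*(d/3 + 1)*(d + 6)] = 2*d + 6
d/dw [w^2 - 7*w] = 2*w - 7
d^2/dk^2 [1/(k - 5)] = 2/(k - 5)^3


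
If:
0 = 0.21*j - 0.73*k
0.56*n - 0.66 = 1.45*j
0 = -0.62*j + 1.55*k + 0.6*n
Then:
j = -0.51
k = -0.15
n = -0.15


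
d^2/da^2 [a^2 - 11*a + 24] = 2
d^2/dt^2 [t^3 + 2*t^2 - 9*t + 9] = 6*t + 4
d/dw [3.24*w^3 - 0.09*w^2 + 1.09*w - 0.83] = 9.72*w^2 - 0.18*w + 1.09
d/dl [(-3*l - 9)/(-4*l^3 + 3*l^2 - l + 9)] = 3*(4*l^3 - 3*l^2 + l - (l + 3)*(12*l^2 - 6*l + 1) - 9)/(4*l^3 - 3*l^2 + l - 9)^2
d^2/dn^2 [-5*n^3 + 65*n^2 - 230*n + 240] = 130 - 30*n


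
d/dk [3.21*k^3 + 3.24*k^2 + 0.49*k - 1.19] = 9.63*k^2 + 6.48*k + 0.49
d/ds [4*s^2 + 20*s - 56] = 8*s + 20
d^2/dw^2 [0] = 0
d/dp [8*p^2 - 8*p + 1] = 16*p - 8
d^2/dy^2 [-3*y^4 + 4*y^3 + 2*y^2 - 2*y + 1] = -36*y^2 + 24*y + 4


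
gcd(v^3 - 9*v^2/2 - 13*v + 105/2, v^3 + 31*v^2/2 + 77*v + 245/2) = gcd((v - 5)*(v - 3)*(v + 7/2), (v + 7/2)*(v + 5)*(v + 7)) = v + 7/2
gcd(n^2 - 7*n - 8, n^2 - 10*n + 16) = n - 8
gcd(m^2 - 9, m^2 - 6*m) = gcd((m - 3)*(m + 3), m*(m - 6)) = 1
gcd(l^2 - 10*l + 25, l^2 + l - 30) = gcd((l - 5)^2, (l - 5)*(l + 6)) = l - 5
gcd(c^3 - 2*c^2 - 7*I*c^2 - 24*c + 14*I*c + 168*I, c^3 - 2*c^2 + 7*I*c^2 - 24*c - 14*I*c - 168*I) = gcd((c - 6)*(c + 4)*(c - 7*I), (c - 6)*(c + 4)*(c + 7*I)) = c^2 - 2*c - 24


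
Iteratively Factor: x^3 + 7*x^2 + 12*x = (x + 4)*(x^2 + 3*x) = (x + 3)*(x + 4)*(x)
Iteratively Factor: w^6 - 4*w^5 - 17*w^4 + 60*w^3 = (w)*(w^5 - 4*w^4 - 17*w^3 + 60*w^2) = w^2*(w^4 - 4*w^3 - 17*w^2 + 60*w) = w^2*(w - 3)*(w^3 - w^2 - 20*w) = w^3*(w - 3)*(w^2 - w - 20) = w^3*(w - 5)*(w - 3)*(w + 4)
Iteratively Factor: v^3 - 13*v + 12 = (v + 4)*(v^2 - 4*v + 3) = (v - 3)*(v + 4)*(v - 1)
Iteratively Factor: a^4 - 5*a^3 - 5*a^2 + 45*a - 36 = (a + 3)*(a^3 - 8*a^2 + 19*a - 12) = (a - 1)*(a + 3)*(a^2 - 7*a + 12) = (a - 4)*(a - 1)*(a + 3)*(a - 3)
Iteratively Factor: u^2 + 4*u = (u + 4)*(u)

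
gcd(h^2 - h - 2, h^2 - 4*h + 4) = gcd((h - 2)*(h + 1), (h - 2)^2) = h - 2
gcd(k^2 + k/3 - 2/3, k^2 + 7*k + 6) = k + 1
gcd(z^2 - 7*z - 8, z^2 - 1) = z + 1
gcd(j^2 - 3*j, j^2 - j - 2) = 1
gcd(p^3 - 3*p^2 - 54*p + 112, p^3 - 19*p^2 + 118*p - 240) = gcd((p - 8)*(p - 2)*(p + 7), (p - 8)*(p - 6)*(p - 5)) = p - 8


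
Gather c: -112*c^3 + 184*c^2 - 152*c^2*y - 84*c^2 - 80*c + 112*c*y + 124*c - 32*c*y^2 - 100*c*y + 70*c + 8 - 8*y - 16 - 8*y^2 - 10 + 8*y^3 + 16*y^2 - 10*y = -112*c^3 + c^2*(100 - 152*y) + c*(-32*y^2 + 12*y + 114) + 8*y^3 + 8*y^2 - 18*y - 18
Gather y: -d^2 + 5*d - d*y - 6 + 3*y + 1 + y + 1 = -d^2 + 5*d + y*(4 - d) - 4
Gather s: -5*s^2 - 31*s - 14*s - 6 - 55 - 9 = -5*s^2 - 45*s - 70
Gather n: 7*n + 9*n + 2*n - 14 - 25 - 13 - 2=18*n - 54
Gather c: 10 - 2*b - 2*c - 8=-2*b - 2*c + 2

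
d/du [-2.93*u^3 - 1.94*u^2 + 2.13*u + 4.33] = -8.79*u^2 - 3.88*u + 2.13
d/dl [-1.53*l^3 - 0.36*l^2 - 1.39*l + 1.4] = -4.59*l^2 - 0.72*l - 1.39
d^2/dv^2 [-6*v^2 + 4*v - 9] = -12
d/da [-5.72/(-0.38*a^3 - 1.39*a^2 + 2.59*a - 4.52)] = (-6.5208*a^2 - 15.9016*a + 14.8148)/(0.38*a^3 + 1.39*a^2 - 2.59*a + 4.52)^2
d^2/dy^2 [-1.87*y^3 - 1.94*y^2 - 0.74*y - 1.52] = -11.22*y - 3.88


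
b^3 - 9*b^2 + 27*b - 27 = (b - 3)^3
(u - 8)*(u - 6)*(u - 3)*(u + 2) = u^4 - 15*u^3 + 56*u^2 + 36*u - 288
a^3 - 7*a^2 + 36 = (a - 6)*(a - 3)*(a + 2)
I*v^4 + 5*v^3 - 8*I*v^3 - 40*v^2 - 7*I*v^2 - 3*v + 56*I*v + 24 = (v - 8)*(v - 3*I)*(v - I)*(I*v + 1)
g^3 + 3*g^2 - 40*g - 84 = (g - 6)*(g + 2)*(g + 7)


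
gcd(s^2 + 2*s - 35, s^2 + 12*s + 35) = s + 7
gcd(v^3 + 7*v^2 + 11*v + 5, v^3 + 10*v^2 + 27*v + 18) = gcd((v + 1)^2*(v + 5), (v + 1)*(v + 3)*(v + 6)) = v + 1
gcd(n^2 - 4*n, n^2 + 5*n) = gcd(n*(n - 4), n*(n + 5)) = n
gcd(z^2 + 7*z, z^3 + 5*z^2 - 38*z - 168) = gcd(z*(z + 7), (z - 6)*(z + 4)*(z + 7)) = z + 7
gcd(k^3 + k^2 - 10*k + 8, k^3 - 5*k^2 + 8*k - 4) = k^2 - 3*k + 2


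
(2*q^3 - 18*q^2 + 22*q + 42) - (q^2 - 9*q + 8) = 2*q^3 - 19*q^2 + 31*q + 34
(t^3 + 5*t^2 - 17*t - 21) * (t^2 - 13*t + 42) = t^5 - 8*t^4 - 40*t^3 + 410*t^2 - 441*t - 882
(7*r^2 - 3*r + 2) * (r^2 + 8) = 7*r^4 - 3*r^3 + 58*r^2 - 24*r + 16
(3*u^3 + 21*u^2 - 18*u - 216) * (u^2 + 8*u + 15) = 3*u^5 + 45*u^4 + 195*u^3 - 45*u^2 - 1998*u - 3240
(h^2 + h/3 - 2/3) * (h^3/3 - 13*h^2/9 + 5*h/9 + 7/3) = h^5/3 - 4*h^4/3 - 4*h^3/27 + 94*h^2/27 + 11*h/27 - 14/9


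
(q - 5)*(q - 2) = q^2 - 7*q + 10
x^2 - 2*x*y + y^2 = (-x + y)^2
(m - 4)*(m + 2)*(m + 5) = m^3 + 3*m^2 - 18*m - 40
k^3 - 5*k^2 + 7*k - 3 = (k - 3)*(k - 1)^2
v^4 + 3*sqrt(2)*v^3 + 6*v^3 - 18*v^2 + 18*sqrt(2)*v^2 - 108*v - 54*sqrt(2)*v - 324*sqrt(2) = (v + 6)*(v - 3*sqrt(2))*(v + 3*sqrt(2))^2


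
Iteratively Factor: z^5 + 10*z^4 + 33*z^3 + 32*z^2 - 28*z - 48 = (z + 3)*(z^4 + 7*z^3 + 12*z^2 - 4*z - 16) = (z + 3)*(z + 4)*(z^3 + 3*z^2 - 4) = (z + 2)*(z + 3)*(z + 4)*(z^2 + z - 2) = (z + 2)^2*(z + 3)*(z + 4)*(z - 1)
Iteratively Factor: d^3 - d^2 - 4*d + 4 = (d - 2)*(d^2 + d - 2) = (d - 2)*(d + 2)*(d - 1)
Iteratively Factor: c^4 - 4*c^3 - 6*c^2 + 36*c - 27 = (c + 3)*(c^3 - 7*c^2 + 15*c - 9) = (c - 3)*(c + 3)*(c^2 - 4*c + 3) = (c - 3)*(c - 1)*(c + 3)*(c - 3)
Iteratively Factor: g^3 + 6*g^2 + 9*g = (g + 3)*(g^2 + 3*g) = g*(g + 3)*(g + 3)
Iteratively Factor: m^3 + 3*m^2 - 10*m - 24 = (m + 2)*(m^2 + m - 12) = (m - 3)*(m + 2)*(m + 4)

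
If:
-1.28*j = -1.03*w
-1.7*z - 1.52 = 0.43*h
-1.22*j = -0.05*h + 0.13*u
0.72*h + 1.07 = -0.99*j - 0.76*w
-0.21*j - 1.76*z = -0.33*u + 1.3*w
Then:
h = -1.79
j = 0.11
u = -1.74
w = 0.14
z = -0.44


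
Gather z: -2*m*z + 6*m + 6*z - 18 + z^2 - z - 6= 6*m + z^2 + z*(5 - 2*m) - 24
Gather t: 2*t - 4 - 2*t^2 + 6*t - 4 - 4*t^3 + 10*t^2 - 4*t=-4*t^3 + 8*t^2 + 4*t - 8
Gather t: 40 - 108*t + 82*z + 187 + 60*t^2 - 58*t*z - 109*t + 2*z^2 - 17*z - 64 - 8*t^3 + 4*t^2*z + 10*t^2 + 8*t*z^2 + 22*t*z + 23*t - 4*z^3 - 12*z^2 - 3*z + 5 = -8*t^3 + t^2*(4*z + 70) + t*(8*z^2 - 36*z - 194) - 4*z^3 - 10*z^2 + 62*z + 168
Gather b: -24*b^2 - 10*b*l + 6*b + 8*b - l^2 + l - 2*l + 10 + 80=-24*b^2 + b*(14 - 10*l) - l^2 - l + 90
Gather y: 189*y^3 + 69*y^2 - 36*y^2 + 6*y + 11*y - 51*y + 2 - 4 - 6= 189*y^3 + 33*y^2 - 34*y - 8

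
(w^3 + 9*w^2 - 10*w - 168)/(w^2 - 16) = (w^2 + 13*w + 42)/(w + 4)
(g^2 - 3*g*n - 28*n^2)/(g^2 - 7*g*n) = (g + 4*n)/g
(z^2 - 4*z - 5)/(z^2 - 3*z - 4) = (z - 5)/(z - 4)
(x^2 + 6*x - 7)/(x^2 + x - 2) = (x + 7)/(x + 2)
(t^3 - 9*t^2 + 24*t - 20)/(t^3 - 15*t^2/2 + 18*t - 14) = 2*(t - 5)/(2*t - 7)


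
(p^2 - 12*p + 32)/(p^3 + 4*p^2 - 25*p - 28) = (p - 8)/(p^2 + 8*p + 7)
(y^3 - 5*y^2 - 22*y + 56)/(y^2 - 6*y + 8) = (y^2 - 3*y - 28)/(y - 4)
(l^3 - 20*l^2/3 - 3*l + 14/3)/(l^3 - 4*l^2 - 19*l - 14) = (l - 2/3)/(l + 2)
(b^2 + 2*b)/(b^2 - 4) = b/(b - 2)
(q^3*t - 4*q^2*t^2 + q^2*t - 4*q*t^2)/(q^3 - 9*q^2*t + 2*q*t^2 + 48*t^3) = q*t*(q^2 - 4*q*t + q - 4*t)/(q^3 - 9*q^2*t + 2*q*t^2 + 48*t^3)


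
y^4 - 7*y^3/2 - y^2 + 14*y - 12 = (y - 2)^2*(y - 3/2)*(y + 2)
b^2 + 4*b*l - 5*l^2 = (b - l)*(b + 5*l)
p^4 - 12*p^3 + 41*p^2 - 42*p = p*(p - 7)*(p - 3)*(p - 2)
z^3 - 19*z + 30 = (z - 3)*(z - 2)*(z + 5)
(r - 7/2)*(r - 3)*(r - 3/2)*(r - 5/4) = r^4 - 37*r^3/4 + 121*r^2/4 - 657*r/16 + 315/16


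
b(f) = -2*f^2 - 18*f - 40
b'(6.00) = -42.00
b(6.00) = -220.00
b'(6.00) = -42.00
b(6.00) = -220.00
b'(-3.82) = -2.72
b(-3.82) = -0.42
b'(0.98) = -21.92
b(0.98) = -59.56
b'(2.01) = -26.04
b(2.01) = -84.26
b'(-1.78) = -10.88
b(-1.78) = -14.30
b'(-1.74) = -11.04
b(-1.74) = -14.74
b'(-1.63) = -11.48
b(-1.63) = -15.97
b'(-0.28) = -16.88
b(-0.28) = -35.12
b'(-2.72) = -7.12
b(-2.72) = -5.84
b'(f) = -4*f - 18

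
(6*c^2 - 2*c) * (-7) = -42*c^2 + 14*c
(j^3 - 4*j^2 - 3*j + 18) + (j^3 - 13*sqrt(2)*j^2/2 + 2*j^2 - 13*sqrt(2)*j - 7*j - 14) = 2*j^3 - 13*sqrt(2)*j^2/2 - 2*j^2 - 13*sqrt(2)*j - 10*j + 4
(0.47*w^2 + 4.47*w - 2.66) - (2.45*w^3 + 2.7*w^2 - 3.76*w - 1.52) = -2.45*w^3 - 2.23*w^2 + 8.23*w - 1.14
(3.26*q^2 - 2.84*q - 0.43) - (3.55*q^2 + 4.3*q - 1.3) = -0.29*q^2 - 7.14*q + 0.87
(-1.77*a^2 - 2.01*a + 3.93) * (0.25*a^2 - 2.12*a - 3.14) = -0.4425*a^4 + 3.2499*a^3 + 10.8015*a^2 - 2.0202*a - 12.3402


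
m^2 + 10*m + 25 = (m + 5)^2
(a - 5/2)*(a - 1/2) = a^2 - 3*a + 5/4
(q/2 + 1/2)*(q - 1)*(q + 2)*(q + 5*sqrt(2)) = q^4/2 + q^3 + 5*sqrt(2)*q^3/2 - q^2/2 + 5*sqrt(2)*q^2 - 5*sqrt(2)*q/2 - q - 5*sqrt(2)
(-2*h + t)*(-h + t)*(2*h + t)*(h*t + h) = 4*h^4*t + 4*h^4 - 4*h^3*t^2 - 4*h^3*t - h^2*t^3 - h^2*t^2 + h*t^4 + h*t^3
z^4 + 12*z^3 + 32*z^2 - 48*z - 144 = (z - 2)*(z + 2)*(z + 6)^2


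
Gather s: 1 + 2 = 3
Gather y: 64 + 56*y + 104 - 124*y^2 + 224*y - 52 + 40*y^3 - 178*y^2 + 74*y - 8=40*y^3 - 302*y^2 + 354*y + 108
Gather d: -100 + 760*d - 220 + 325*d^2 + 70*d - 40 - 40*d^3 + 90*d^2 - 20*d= -40*d^3 + 415*d^2 + 810*d - 360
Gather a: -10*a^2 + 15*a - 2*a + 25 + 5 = -10*a^2 + 13*a + 30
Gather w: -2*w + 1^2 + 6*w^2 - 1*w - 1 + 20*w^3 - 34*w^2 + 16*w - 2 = 20*w^3 - 28*w^2 + 13*w - 2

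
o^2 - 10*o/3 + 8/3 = (o - 2)*(o - 4/3)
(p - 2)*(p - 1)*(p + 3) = p^3 - 7*p + 6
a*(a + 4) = a^2 + 4*a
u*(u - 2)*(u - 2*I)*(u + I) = u^4 - 2*u^3 - I*u^3 + 2*u^2 + 2*I*u^2 - 4*u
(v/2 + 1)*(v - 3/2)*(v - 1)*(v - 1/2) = v^4/2 - v^3/2 - 13*v^2/8 + 19*v/8 - 3/4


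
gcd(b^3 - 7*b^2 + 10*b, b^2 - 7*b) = b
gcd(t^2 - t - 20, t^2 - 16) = t + 4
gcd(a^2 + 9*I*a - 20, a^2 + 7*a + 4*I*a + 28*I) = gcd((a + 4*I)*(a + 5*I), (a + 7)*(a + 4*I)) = a + 4*I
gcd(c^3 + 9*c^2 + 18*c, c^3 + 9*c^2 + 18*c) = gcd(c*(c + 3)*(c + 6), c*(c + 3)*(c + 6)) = c^3 + 9*c^2 + 18*c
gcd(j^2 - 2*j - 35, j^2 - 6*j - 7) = j - 7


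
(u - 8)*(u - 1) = u^2 - 9*u + 8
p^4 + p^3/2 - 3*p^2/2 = p^2*(p - 1)*(p + 3/2)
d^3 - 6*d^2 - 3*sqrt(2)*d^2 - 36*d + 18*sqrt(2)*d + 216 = (d - 6)*(d - 6*sqrt(2))*(d + 3*sqrt(2))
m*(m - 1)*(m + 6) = m^3 + 5*m^2 - 6*m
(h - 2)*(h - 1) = h^2 - 3*h + 2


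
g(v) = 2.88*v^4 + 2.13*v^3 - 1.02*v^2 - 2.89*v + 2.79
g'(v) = 11.52*v^3 + 6.39*v^2 - 2.04*v - 2.89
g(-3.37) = 290.88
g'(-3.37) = -364.35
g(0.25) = 2.05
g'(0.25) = -2.82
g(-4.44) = 928.32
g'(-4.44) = -876.19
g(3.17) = 342.05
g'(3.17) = 421.83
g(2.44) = 122.69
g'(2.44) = 197.52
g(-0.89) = 4.86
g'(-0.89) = -4.13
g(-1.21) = 7.19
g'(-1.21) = -11.47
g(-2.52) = 85.65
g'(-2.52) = -141.52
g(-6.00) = 3255.81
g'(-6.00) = -2248.93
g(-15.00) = 138427.89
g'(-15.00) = -37414.54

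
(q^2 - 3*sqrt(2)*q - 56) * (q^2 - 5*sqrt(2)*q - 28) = q^4 - 8*sqrt(2)*q^3 - 54*q^2 + 364*sqrt(2)*q + 1568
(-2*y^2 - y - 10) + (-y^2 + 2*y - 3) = -3*y^2 + y - 13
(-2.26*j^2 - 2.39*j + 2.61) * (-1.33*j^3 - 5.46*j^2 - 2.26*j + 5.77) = 3.0058*j^5 + 15.5183*j^4 + 14.6857*j^3 - 21.8894*j^2 - 19.6889*j + 15.0597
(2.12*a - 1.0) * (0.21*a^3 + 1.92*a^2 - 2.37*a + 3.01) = 0.4452*a^4 + 3.8604*a^3 - 6.9444*a^2 + 8.7512*a - 3.01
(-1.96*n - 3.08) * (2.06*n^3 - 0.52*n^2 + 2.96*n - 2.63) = -4.0376*n^4 - 5.3256*n^3 - 4.2*n^2 - 3.962*n + 8.1004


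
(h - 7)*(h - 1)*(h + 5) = h^3 - 3*h^2 - 33*h + 35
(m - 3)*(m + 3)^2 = m^3 + 3*m^2 - 9*m - 27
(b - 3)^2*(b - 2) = b^3 - 8*b^2 + 21*b - 18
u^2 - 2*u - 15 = (u - 5)*(u + 3)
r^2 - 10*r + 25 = (r - 5)^2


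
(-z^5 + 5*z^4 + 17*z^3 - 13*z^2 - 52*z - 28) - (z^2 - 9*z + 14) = -z^5 + 5*z^4 + 17*z^3 - 14*z^2 - 43*z - 42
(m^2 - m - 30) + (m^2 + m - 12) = 2*m^2 - 42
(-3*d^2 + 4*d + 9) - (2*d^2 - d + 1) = -5*d^2 + 5*d + 8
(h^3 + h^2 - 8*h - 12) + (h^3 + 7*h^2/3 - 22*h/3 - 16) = 2*h^3 + 10*h^2/3 - 46*h/3 - 28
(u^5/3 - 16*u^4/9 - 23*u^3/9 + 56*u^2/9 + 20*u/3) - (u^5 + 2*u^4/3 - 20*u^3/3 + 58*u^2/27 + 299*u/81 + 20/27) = -2*u^5/3 - 22*u^4/9 + 37*u^3/9 + 110*u^2/27 + 241*u/81 - 20/27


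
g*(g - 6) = g^2 - 6*g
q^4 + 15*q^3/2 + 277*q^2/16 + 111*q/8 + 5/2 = (q + 1/4)*(q + 5/4)*(q + 2)*(q + 4)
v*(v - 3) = v^2 - 3*v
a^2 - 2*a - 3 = (a - 3)*(a + 1)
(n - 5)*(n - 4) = n^2 - 9*n + 20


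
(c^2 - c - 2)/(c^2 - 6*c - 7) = (c - 2)/(c - 7)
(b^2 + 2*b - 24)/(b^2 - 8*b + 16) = (b + 6)/(b - 4)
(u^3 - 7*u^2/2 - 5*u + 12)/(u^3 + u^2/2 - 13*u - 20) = (2*u - 3)/(2*u + 5)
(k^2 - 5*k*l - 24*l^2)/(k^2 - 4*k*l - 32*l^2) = (k + 3*l)/(k + 4*l)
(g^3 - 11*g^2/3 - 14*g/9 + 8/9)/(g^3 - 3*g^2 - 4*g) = (g^2 + g/3 - 2/9)/(g*(g + 1))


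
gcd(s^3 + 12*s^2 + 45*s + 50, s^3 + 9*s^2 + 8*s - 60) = s + 5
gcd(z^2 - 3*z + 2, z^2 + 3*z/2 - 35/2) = 1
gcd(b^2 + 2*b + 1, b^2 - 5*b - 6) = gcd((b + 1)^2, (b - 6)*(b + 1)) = b + 1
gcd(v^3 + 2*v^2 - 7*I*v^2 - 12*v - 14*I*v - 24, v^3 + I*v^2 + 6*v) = 1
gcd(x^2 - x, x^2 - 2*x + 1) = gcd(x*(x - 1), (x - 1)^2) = x - 1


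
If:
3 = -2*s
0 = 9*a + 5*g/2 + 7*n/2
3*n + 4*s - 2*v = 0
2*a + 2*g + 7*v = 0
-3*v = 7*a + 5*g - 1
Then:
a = -1295/977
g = 2156/977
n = 1790/977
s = -3/2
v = -246/977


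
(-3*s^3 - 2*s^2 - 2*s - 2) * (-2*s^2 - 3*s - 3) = 6*s^5 + 13*s^4 + 19*s^3 + 16*s^2 + 12*s + 6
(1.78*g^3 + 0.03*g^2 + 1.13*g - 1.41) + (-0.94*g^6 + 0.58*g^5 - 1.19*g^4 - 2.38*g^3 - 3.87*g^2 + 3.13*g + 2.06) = -0.94*g^6 + 0.58*g^5 - 1.19*g^4 - 0.6*g^3 - 3.84*g^2 + 4.26*g + 0.65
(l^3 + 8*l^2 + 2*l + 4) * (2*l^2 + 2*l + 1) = 2*l^5 + 18*l^4 + 21*l^3 + 20*l^2 + 10*l + 4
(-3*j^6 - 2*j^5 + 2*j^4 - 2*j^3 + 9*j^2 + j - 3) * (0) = 0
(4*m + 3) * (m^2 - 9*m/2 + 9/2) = 4*m^3 - 15*m^2 + 9*m/2 + 27/2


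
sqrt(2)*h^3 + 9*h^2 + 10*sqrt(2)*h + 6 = (h + sqrt(2))*(h + 3*sqrt(2))*(sqrt(2)*h + 1)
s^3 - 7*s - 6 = (s - 3)*(s + 1)*(s + 2)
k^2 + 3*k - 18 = (k - 3)*(k + 6)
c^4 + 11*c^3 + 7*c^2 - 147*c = c*(c - 3)*(c + 7)^2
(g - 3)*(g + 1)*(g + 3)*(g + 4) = g^4 + 5*g^3 - 5*g^2 - 45*g - 36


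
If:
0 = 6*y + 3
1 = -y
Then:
No Solution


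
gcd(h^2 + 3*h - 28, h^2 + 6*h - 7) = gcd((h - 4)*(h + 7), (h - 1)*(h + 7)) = h + 7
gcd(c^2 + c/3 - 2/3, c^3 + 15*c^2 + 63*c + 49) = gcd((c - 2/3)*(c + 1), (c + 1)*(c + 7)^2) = c + 1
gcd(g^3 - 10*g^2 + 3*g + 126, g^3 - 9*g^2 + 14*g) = g - 7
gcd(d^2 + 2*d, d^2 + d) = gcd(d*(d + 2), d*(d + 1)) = d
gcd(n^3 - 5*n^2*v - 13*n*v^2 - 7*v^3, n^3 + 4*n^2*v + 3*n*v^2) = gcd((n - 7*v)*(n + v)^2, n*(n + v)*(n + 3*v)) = n + v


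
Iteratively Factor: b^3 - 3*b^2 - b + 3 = (b + 1)*(b^2 - 4*b + 3) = (b - 3)*(b + 1)*(b - 1)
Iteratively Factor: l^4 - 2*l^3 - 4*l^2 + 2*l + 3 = (l + 1)*(l^3 - 3*l^2 - l + 3) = (l + 1)^2*(l^2 - 4*l + 3) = (l - 3)*(l + 1)^2*(l - 1)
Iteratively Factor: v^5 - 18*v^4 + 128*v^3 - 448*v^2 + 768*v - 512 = (v - 4)*(v^4 - 14*v^3 + 72*v^2 - 160*v + 128) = (v - 4)^2*(v^3 - 10*v^2 + 32*v - 32) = (v - 4)^2*(v - 2)*(v^2 - 8*v + 16) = (v - 4)^3*(v - 2)*(v - 4)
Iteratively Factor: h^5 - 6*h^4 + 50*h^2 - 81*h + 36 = (h - 1)*(h^4 - 5*h^3 - 5*h^2 + 45*h - 36) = (h - 1)*(h + 3)*(h^3 - 8*h^2 + 19*h - 12) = (h - 1)^2*(h + 3)*(h^2 - 7*h + 12) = (h - 4)*(h - 1)^2*(h + 3)*(h - 3)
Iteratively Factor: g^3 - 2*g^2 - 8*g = (g + 2)*(g^2 - 4*g) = g*(g + 2)*(g - 4)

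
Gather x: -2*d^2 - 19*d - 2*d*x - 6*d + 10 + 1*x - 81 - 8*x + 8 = -2*d^2 - 25*d + x*(-2*d - 7) - 63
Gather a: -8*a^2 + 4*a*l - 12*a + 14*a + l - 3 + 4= -8*a^2 + a*(4*l + 2) + l + 1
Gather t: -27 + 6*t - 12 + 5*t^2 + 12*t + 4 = 5*t^2 + 18*t - 35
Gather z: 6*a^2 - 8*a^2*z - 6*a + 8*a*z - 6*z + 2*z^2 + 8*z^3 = 6*a^2 - 6*a + 8*z^3 + 2*z^2 + z*(-8*a^2 + 8*a - 6)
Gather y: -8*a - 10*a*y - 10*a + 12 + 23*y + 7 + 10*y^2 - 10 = -18*a + 10*y^2 + y*(23 - 10*a) + 9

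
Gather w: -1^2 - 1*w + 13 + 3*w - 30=2*w - 18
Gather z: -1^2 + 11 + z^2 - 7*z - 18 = z^2 - 7*z - 8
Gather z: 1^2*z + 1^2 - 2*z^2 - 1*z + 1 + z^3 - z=z^3 - 2*z^2 - z + 2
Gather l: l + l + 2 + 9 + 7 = 2*l + 18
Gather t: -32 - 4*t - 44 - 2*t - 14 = -6*t - 90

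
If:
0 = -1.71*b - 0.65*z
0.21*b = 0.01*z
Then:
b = 0.00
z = 0.00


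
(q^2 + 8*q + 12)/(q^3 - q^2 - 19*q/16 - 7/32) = 32*(q^2 + 8*q + 12)/(32*q^3 - 32*q^2 - 38*q - 7)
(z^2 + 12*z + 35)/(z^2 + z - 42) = (z + 5)/(z - 6)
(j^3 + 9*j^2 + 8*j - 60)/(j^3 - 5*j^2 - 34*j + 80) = (j + 6)/(j - 8)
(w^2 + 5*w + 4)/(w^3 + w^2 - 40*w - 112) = (w + 1)/(w^2 - 3*w - 28)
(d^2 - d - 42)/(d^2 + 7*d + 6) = (d - 7)/(d + 1)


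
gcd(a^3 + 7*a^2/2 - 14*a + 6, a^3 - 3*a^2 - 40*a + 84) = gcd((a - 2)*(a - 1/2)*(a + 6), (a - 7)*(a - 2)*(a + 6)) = a^2 + 4*a - 12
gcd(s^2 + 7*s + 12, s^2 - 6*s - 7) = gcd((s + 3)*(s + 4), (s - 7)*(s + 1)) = 1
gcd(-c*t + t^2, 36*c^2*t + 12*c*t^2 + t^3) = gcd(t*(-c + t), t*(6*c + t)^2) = t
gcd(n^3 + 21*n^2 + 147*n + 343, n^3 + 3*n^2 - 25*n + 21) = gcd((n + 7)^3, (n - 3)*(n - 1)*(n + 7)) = n + 7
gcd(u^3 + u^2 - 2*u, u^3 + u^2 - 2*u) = u^3 + u^2 - 2*u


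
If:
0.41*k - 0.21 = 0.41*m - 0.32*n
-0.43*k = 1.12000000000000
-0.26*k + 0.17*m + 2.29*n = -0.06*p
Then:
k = -2.60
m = -0.0193295077016007*p - 3.16431486307095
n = -0.0247659317426759*p - 0.06081911598407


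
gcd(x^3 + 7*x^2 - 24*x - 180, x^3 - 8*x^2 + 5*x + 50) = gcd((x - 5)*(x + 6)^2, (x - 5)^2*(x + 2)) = x - 5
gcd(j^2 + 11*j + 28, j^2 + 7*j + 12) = j + 4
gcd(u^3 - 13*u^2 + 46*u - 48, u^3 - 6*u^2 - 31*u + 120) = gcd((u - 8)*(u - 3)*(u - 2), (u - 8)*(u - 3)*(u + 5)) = u^2 - 11*u + 24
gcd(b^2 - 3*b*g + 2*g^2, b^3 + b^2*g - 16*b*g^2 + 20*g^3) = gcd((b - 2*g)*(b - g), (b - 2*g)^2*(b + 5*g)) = b - 2*g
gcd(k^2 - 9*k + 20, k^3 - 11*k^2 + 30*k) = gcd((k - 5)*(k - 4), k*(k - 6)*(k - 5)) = k - 5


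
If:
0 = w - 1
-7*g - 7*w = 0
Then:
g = -1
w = 1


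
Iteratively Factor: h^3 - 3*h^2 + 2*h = (h - 1)*(h^2 - 2*h) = h*(h - 1)*(h - 2)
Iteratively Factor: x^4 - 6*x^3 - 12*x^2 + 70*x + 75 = (x - 5)*(x^3 - x^2 - 17*x - 15) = (x - 5)^2*(x^2 + 4*x + 3) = (x - 5)^2*(x + 3)*(x + 1)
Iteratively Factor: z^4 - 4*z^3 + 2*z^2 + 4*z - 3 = (z - 1)*(z^3 - 3*z^2 - z + 3) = (z - 3)*(z - 1)*(z^2 - 1) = (z - 3)*(z - 1)^2*(z + 1)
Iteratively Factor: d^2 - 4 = (d + 2)*(d - 2)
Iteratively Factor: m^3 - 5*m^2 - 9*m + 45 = (m + 3)*(m^2 - 8*m + 15) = (m - 5)*(m + 3)*(m - 3)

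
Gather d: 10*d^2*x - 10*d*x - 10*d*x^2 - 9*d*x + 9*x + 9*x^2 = 10*d^2*x + d*(-10*x^2 - 19*x) + 9*x^2 + 9*x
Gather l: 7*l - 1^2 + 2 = 7*l + 1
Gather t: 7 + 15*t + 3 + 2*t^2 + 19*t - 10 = 2*t^2 + 34*t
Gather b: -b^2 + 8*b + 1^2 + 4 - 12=-b^2 + 8*b - 7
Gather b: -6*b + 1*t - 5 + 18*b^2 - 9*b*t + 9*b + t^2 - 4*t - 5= 18*b^2 + b*(3 - 9*t) + t^2 - 3*t - 10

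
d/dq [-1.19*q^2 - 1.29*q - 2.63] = -2.38*q - 1.29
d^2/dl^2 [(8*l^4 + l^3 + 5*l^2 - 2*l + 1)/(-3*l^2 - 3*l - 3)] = 2*(-8*l^6 - 24*l^5 - 48*l^4 - 57*l^3 - 39*l^2 - 12*l - 7)/(3*(l^6 + 3*l^5 + 6*l^4 + 7*l^3 + 6*l^2 + 3*l + 1))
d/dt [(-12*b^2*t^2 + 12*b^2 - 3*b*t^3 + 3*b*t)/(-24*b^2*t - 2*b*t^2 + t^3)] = 6*b*(3*b*t^2 + 3*b - t)/(t^2*(36*b^2 - 12*b*t + t^2))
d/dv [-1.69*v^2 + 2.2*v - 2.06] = 2.2 - 3.38*v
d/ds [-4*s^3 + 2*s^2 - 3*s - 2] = -12*s^2 + 4*s - 3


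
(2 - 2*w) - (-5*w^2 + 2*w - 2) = 5*w^2 - 4*w + 4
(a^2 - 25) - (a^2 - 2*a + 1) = 2*a - 26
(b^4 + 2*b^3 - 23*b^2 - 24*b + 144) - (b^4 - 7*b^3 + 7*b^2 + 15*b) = 9*b^3 - 30*b^2 - 39*b + 144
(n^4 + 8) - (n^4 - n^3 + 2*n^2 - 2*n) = n^3 - 2*n^2 + 2*n + 8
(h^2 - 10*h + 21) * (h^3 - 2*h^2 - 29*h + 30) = h^5 - 12*h^4 + 12*h^3 + 278*h^2 - 909*h + 630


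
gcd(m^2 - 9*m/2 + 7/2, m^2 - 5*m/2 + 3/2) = m - 1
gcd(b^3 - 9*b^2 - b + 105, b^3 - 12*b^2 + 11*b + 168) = b^2 - 4*b - 21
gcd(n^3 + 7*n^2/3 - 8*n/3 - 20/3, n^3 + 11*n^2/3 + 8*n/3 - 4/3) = n^2 + 4*n + 4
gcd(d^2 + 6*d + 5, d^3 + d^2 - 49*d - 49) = d + 1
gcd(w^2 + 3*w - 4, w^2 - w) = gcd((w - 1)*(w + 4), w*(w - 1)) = w - 1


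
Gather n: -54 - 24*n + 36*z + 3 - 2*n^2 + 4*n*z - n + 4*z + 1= -2*n^2 + n*(4*z - 25) + 40*z - 50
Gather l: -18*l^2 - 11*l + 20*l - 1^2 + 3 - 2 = -18*l^2 + 9*l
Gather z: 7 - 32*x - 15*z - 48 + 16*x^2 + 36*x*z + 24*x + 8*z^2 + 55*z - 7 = 16*x^2 - 8*x + 8*z^2 + z*(36*x + 40) - 48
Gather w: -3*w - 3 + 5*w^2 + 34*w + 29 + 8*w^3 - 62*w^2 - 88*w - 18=8*w^3 - 57*w^2 - 57*w + 8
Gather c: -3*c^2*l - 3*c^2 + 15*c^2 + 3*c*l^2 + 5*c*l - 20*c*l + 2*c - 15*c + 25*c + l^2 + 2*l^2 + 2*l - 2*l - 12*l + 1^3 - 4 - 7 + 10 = c^2*(12 - 3*l) + c*(3*l^2 - 15*l + 12) + 3*l^2 - 12*l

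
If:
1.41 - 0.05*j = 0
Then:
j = 28.20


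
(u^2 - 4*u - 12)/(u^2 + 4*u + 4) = (u - 6)/(u + 2)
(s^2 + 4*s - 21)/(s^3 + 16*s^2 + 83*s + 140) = (s - 3)/(s^2 + 9*s + 20)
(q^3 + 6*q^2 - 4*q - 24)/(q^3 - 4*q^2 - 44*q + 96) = (q + 2)/(q - 8)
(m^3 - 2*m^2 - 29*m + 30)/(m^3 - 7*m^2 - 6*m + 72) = (m^2 + 4*m - 5)/(m^2 - m - 12)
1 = 1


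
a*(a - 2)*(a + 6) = a^3 + 4*a^2 - 12*a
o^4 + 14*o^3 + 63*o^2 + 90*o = o*(o + 3)*(o + 5)*(o + 6)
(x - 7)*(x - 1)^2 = x^3 - 9*x^2 + 15*x - 7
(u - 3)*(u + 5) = u^2 + 2*u - 15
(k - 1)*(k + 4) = k^2 + 3*k - 4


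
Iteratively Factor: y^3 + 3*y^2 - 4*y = (y - 1)*(y^2 + 4*y) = (y - 1)*(y + 4)*(y)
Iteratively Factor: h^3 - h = (h + 1)*(h^2 - h) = h*(h + 1)*(h - 1)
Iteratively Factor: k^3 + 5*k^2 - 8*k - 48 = (k - 3)*(k^2 + 8*k + 16) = (k - 3)*(k + 4)*(k + 4)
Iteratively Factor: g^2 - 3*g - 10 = (g + 2)*(g - 5)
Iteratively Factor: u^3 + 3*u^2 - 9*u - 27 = (u - 3)*(u^2 + 6*u + 9) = (u - 3)*(u + 3)*(u + 3)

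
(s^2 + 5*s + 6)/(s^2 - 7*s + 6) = (s^2 + 5*s + 6)/(s^2 - 7*s + 6)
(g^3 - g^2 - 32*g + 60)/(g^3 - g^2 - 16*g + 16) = (g^3 - g^2 - 32*g + 60)/(g^3 - g^2 - 16*g + 16)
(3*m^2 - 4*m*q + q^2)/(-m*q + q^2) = (-3*m + q)/q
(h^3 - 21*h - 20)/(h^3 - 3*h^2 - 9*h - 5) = (h + 4)/(h + 1)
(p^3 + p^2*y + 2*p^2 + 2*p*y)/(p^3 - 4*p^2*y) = (p^2 + p*y + 2*p + 2*y)/(p*(p - 4*y))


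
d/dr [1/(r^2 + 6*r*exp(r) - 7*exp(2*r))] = 2*(-3*r*exp(r) - r + 7*exp(2*r) - 3*exp(r))/(r^2 + 6*r*exp(r) - 7*exp(2*r))^2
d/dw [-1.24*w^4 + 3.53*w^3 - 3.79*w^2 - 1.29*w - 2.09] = -4.96*w^3 + 10.59*w^2 - 7.58*w - 1.29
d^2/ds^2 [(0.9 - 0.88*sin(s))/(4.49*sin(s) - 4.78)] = (0.742646000000001*sin(s)^2 + 0.790611999999999*sin(s) - 1.485292)/(90.518849*sin(s)^3 - 289.095834*sin(s)^2 + 307.767948*sin(s) - 109.215352)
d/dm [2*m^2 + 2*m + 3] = 4*m + 2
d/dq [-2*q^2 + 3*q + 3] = 3 - 4*q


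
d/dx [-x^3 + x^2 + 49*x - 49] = -3*x^2 + 2*x + 49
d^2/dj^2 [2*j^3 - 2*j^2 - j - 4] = 12*j - 4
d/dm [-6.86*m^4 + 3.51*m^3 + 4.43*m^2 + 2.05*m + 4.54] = -27.44*m^3 + 10.53*m^2 + 8.86*m + 2.05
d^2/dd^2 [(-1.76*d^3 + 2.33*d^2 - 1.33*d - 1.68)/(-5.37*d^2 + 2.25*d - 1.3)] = (5.6843418860808e-14*d^5 + 13.648584*d^3 + 357.382332*d^2 - 159.65358*d - 6.54106)/(154.854153*d^6 - 194.649075*d^5 + 194.020785*d^4 - 105.634125*d^3 + 46.96965*d^2 - 11.4075*d + 2.197)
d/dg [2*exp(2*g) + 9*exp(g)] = (4*exp(g) + 9)*exp(g)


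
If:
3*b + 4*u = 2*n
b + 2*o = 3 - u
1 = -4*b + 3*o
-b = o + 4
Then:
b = -13/7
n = 31/2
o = -15/7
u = 64/7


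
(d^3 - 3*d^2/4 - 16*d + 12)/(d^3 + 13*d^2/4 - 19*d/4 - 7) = (4*d^2 - 19*d + 12)/(4*d^2 - 3*d - 7)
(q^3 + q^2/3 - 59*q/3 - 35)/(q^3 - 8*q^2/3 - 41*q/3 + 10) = (3*q + 7)/(3*q - 2)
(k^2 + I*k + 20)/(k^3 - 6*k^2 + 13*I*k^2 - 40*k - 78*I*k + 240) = (k - 4*I)/(k^2 + k*(-6 + 8*I) - 48*I)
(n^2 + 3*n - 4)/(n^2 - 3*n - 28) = (n - 1)/(n - 7)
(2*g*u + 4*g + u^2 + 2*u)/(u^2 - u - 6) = (2*g + u)/(u - 3)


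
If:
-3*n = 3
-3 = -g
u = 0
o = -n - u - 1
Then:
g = 3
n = -1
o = 0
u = 0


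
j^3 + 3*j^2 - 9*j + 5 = (j - 1)^2*(j + 5)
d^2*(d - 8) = d^3 - 8*d^2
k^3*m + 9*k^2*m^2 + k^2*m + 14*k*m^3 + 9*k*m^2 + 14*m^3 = (k + 2*m)*(k + 7*m)*(k*m + m)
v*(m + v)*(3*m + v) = 3*m^2*v + 4*m*v^2 + v^3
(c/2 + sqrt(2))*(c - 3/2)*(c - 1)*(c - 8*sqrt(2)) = c^4/2 - 3*sqrt(2)*c^3 - 5*c^3/4 - 61*c^2/4 + 15*sqrt(2)*c^2/2 - 9*sqrt(2)*c/2 + 40*c - 24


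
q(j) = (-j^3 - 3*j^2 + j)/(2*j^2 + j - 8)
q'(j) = (-4*j - 1)*(-j^3 - 3*j^2 + j)/(2*j^2 + j - 8)^2 + (-3*j^2 - 6*j + 1)/(2*j^2 + j - 8)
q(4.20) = -3.90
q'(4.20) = -0.24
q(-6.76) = 2.15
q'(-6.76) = -0.51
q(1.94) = -11.35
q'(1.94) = 52.82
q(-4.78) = 1.09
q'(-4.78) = -0.58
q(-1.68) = 1.34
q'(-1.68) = -2.55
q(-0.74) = 0.26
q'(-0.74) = -0.56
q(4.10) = -3.88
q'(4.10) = -0.22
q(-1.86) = 1.97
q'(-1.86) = -4.93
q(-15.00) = 6.29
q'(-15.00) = -0.50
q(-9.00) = 3.29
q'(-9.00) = -0.50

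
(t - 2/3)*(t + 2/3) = t^2 - 4/9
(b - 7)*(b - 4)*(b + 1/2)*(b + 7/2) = b^4 - 7*b^3 - 57*b^2/4 + 371*b/4 + 49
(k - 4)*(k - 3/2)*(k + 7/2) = k^3 - 2*k^2 - 53*k/4 + 21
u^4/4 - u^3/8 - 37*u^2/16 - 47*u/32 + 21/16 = (u/4 + 1/2)*(u - 7/2)*(u - 1/2)*(u + 3/2)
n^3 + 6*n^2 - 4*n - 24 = (n - 2)*(n + 2)*(n + 6)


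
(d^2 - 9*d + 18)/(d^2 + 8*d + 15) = (d^2 - 9*d + 18)/(d^2 + 8*d + 15)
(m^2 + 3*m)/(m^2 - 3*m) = (m + 3)/(m - 3)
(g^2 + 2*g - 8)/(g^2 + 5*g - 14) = (g + 4)/(g + 7)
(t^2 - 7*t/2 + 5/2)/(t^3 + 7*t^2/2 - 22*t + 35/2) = 1/(t + 7)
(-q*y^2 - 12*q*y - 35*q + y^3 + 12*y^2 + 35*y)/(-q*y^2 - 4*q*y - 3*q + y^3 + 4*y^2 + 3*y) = (y^2 + 12*y + 35)/(y^2 + 4*y + 3)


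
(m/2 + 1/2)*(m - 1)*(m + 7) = m^3/2 + 7*m^2/2 - m/2 - 7/2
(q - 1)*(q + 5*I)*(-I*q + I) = -I*q^3 + 5*q^2 + 2*I*q^2 - 10*q - I*q + 5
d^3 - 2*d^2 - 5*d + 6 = (d - 3)*(d - 1)*(d + 2)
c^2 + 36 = (c - 6*I)*(c + 6*I)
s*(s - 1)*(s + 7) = s^3 + 6*s^2 - 7*s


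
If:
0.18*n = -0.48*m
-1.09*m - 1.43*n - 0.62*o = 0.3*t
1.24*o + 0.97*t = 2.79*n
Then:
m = -0.02871184687015*t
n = 0.0765649249870667*t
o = -0.609986983295229*t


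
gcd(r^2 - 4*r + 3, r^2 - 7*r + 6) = r - 1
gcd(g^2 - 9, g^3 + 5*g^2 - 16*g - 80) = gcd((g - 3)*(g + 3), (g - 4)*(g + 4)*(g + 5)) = 1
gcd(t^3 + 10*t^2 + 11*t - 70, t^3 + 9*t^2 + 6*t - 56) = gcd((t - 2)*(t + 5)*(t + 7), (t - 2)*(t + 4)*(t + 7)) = t^2 + 5*t - 14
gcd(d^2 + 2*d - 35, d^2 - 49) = d + 7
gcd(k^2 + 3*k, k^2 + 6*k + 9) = k + 3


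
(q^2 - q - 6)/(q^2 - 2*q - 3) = (q + 2)/(q + 1)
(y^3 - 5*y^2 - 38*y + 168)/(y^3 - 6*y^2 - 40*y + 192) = (y - 7)/(y - 8)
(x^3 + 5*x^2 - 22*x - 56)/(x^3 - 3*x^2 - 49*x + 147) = (x^2 - 2*x - 8)/(x^2 - 10*x + 21)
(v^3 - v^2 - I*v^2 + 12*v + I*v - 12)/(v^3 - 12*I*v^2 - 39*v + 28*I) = (v^2 + v*(-1 + 3*I) - 3*I)/(v^2 - 8*I*v - 7)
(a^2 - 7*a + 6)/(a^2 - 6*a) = (a - 1)/a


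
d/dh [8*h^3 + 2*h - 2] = 24*h^2 + 2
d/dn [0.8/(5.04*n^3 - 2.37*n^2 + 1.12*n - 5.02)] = (-12.096*n^2 + 3.792*n - 0.896)/(5.04*n^3 - 2.37*n^2 + 1.12*n - 5.02)^2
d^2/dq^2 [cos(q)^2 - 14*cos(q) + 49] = 14*cos(q) - 2*cos(2*q)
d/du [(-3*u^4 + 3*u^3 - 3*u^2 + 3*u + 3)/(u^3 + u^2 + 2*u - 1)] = 3*(-u^6 - 2*u^5 - 4*u^4 + 6*u^3 - 9*u^2 - 3)/(u^6 + 2*u^5 + 5*u^4 + 2*u^3 + 2*u^2 - 4*u + 1)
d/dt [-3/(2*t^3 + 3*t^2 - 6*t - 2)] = 18*(t^2 + t - 1)/(2*t^3 + 3*t^2 - 6*t - 2)^2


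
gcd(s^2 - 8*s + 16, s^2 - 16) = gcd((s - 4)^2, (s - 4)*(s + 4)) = s - 4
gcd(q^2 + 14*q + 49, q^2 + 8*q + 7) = q + 7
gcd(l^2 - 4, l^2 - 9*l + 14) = l - 2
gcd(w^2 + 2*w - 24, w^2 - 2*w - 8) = w - 4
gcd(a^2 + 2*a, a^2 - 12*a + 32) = 1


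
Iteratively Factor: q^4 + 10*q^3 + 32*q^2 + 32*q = (q)*(q^3 + 10*q^2 + 32*q + 32) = q*(q + 4)*(q^2 + 6*q + 8) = q*(q + 4)^2*(q + 2)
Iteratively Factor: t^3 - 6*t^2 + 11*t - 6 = (t - 2)*(t^2 - 4*t + 3) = (t - 3)*(t - 2)*(t - 1)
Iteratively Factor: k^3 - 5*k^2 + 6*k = (k - 3)*(k^2 - 2*k) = (k - 3)*(k - 2)*(k)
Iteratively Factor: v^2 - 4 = (v + 2)*(v - 2)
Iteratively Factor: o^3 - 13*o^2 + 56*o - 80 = (o - 4)*(o^2 - 9*o + 20) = (o - 4)^2*(o - 5)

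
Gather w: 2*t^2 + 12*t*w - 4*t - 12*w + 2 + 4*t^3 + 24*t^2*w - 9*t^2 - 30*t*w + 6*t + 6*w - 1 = 4*t^3 - 7*t^2 + 2*t + w*(24*t^2 - 18*t - 6) + 1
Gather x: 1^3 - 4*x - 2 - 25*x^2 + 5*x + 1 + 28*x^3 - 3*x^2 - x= 28*x^3 - 28*x^2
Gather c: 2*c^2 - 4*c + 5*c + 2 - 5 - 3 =2*c^2 + c - 6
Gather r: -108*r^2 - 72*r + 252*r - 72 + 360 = -108*r^2 + 180*r + 288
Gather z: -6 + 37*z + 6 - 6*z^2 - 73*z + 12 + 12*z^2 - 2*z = 6*z^2 - 38*z + 12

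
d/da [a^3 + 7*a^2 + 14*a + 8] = 3*a^2 + 14*a + 14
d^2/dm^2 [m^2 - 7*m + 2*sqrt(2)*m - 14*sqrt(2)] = 2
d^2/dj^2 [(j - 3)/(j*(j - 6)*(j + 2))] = 2*(3*j^5 - 30*j^4 + 124*j^3 - 36*j^2 - 432*j - 432)/(j^3*(j^6 - 12*j^5 + 12*j^4 + 224*j^3 - 144*j^2 - 1728*j - 1728))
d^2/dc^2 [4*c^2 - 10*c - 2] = 8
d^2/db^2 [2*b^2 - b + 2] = 4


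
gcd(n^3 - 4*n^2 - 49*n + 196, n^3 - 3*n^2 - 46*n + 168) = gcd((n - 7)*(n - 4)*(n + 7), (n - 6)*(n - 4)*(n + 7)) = n^2 + 3*n - 28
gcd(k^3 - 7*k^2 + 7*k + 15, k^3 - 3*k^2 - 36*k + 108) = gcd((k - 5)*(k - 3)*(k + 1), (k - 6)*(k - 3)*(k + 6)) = k - 3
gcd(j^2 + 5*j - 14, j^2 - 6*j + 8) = j - 2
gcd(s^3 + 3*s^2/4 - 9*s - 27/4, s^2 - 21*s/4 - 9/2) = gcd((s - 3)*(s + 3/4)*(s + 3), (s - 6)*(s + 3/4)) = s + 3/4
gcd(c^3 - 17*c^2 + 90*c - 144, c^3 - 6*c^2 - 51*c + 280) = c - 8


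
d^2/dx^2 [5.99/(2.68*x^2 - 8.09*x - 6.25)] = (86.045152*x^2 - 259.740776*x - 5.99*(5.36*x - 8.09)*(10.72*x - 16.18) - 200.665)/(-2.68*x^2 + 8.09*x + 6.25)^3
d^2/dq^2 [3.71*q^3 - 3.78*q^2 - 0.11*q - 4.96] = 22.26*q - 7.56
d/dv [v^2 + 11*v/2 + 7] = 2*v + 11/2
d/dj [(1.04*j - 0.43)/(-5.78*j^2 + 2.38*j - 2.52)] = (6.0112*j^2 - 4.9708*j - 1.5974)/(33.4084*j^4 - 27.5128*j^3 + 34.7956*j^2 - 11.9952*j + 6.3504)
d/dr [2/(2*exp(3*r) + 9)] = -12*exp(3*r)/(2*exp(3*r) + 9)^2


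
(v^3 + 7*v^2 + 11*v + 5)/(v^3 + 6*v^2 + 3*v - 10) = (v^2 + 2*v + 1)/(v^2 + v - 2)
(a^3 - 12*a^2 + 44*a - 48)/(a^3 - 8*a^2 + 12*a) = (a - 4)/a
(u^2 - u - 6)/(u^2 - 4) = (u - 3)/(u - 2)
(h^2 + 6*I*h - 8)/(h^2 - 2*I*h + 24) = (h + 2*I)/(h - 6*I)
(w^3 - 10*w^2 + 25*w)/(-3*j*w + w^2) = (-w^2 + 10*w - 25)/(3*j - w)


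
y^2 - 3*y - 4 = (y - 4)*(y + 1)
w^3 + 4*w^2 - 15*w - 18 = (w - 3)*(w + 1)*(w + 6)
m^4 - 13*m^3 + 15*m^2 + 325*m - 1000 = (m - 8)*(m - 5)^2*(m + 5)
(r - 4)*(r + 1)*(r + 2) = r^3 - r^2 - 10*r - 8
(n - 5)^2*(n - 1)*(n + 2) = n^4 - 9*n^3 + 13*n^2 + 45*n - 50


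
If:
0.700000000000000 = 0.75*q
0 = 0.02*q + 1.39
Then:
No Solution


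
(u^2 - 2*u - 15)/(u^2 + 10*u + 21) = (u - 5)/(u + 7)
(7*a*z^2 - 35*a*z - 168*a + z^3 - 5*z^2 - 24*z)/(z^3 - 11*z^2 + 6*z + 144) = (7*a + z)/(z - 6)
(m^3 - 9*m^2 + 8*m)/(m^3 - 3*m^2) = (m^2 - 9*m + 8)/(m*(m - 3))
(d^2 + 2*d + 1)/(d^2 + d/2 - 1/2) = 2*(d + 1)/(2*d - 1)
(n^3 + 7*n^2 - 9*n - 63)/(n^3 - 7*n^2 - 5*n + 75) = (n^2 + 4*n - 21)/(n^2 - 10*n + 25)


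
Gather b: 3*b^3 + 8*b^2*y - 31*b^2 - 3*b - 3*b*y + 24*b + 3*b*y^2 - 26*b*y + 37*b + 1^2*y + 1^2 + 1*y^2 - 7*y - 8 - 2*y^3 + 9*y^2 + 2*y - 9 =3*b^3 + b^2*(8*y - 31) + b*(3*y^2 - 29*y + 58) - 2*y^3 + 10*y^2 - 4*y - 16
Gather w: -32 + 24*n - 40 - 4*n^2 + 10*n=-4*n^2 + 34*n - 72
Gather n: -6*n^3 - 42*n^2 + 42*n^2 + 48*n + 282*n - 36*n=-6*n^3 + 294*n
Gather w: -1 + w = w - 1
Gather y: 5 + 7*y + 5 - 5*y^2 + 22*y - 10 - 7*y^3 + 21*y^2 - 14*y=-7*y^3 + 16*y^2 + 15*y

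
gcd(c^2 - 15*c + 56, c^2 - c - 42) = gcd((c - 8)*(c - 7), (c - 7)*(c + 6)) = c - 7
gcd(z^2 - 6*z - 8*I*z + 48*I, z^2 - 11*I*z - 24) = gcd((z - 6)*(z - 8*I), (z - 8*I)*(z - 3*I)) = z - 8*I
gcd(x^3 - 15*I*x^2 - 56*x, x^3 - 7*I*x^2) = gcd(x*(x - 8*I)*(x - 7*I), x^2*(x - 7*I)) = x^2 - 7*I*x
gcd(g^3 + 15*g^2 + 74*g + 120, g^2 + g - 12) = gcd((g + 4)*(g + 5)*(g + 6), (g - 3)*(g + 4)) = g + 4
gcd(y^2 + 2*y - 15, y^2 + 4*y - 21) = y - 3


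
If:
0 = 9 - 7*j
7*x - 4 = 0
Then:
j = 9/7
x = 4/7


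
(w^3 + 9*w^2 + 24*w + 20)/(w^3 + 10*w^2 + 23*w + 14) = (w^2 + 7*w + 10)/(w^2 + 8*w + 7)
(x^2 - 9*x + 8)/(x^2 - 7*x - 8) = (x - 1)/(x + 1)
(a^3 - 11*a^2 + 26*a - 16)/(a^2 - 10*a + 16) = a - 1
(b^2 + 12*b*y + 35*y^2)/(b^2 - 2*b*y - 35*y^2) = (-b - 7*y)/(-b + 7*y)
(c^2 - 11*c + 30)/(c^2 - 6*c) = (c - 5)/c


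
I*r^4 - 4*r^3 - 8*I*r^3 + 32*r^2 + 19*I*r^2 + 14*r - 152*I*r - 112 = (r - 8)*(r - 2*I)*(r + 7*I)*(I*r + 1)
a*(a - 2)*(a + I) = a^3 - 2*a^2 + I*a^2 - 2*I*a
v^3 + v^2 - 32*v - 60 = (v - 6)*(v + 2)*(v + 5)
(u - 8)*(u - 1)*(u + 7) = u^3 - 2*u^2 - 55*u + 56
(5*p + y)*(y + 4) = 5*p*y + 20*p + y^2 + 4*y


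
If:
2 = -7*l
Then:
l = -2/7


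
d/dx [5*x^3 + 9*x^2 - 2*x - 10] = 15*x^2 + 18*x - 2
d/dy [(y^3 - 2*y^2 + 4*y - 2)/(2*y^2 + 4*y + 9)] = (2*y^4 + 8*y^3 + 11*y^2 - 28*y + 44)/(4*y^4 + 16*y^3 + 52*y^2 + 72*y + 81)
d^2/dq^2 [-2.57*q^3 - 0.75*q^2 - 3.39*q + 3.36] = -15.42*q - 1.5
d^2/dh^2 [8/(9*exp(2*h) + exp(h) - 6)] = 8*(2*(18*exp(h) + 1)^2*exp(h) - (36*exp(h) + 1)*(9*exp(2*h) + exp(h) - 6))*exp(h)/(9*exp(2*h) + exp(h) - 6)^3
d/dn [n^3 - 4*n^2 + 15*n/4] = 3*n^2 - 8*n + 15/4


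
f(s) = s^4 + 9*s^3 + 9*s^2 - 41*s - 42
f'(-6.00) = -41.00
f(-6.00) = -120.00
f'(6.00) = 1903.00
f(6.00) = 3276.00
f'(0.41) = -28.81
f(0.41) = -56.65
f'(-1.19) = -30.93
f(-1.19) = 6.37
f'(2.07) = 147.43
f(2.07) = 9.88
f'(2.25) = 181.75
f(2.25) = 39.46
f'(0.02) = -40.63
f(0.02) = -42.82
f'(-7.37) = -308.37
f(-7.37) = 96.51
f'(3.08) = 387.45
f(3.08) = 270.05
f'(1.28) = 34.67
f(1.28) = -58.18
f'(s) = 4*s^3 + 27*s^2 + 18*s - 41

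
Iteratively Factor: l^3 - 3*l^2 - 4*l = (l)*(l^2 - 3*l - 4) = l*(l + 1)*(l - 4)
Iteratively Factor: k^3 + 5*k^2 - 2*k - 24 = (k - 2)*(k^2 + 7*k + 12) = (k - 2)*(k + 4)*(k + 3)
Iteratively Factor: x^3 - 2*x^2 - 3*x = (x)*(x^2 - 2*x - 3) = x*(x - 3)*(x + 1)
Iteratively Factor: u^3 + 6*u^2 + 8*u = (u + 4)*(u^2 + 2*u) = u*(u + 4)*(u + 2)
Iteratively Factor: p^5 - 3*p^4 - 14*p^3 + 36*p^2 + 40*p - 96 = (p - 2)*(p^4 - p^3 - 16*p^2 + 4*p + 48) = (p - 2)^2*(p^3 + p^2 - 14*p - 24) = (p - 2)^2*(p + 3)*(p^2 - 2*p - 8) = (p - 2)^2*(p + 2)*(p + 3)*(p - 4)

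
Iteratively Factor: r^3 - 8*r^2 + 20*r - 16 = (r - 2)*(r^2 - 6*r + 8) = (r - 4)*(r - 2)*(r - 2)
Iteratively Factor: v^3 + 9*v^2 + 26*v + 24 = (v + 4)*(v^2 + 5*v + 6) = (v + 2)*(v + 4)*(v + 3)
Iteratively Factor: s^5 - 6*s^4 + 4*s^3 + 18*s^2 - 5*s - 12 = (s + 1)*(s^4 - 7*s^3 + 11*s^2 + 7*s - 12) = (s - 1)*(s + 1)*(s^3 - 6*s^2 + 5*s + 12) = (s - 3)*(s - 1)*(s + 1)*(s^2 - 3*s - 4) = (s - 3)*(s - 1)*(s + 1)^2*(s - 4)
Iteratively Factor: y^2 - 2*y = (y - 2)*(y)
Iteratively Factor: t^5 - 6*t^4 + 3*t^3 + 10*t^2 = (t)*(t^4 - 6*t^3 + 3*t^2 + 10*t) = t*(t - 2)*(t^3 - 4*t^2 - 5*t) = t*(t - 5)*(t - 2)*(t^2 + t) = t*(t - 5)*(t - 2)*(t + 1)*(t)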